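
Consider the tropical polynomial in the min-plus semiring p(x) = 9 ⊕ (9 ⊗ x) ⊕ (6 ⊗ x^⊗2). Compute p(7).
p(7) = 9

A tropical monomial a ⊗ x^⊗i evaluates to a + i · x. Evaluating each term at x = 7:
  Term 0 contributes 9 + 0 · 7 = 9
  Term 1 contributes 9 + 1 · 7 = 16
  Term 2 contributes 6 + 2 · 7 = 20
p(7) = ⊕ of these = min[9, 16, 20] = 9.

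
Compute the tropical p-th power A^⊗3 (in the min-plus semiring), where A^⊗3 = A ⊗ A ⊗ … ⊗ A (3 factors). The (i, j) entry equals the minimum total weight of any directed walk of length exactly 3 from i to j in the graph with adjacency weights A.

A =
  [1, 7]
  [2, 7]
A^⊗3 =
  [3, 9]
  [4, 10]

Each entry (A^⊗3)_ij equals the minimum over all length-3 walks i = v_0 → v_1 → … → v_3 = j of Σ_t A[v_t][v_{t+1}]. For example, for (i, j) = (0, 1) we minimise over 4 possible intermediate vertex sequences; the minimum is 9, attained along the walk 0 → 0 → 0 → 1.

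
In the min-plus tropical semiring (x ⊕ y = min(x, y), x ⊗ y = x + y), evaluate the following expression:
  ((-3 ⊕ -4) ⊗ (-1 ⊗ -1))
((-3 ⊕ -4) ⊗ (-1 ⊗ -1)) = -6

Expand innermost to outermost. Recall ⊕ takes the minimum of its arguments and ⊗ takes their sum. Working out the expression ((-3 ⊕ -4) ⊗ (-1 ⊗ -1)) gives -6.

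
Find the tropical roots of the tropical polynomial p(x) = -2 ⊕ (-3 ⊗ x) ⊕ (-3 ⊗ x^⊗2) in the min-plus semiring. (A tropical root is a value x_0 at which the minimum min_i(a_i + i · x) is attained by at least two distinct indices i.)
Roots: {0, 1}

Each tropical root is a break point of the lower envelope of the lines y = a_i + i · x (there are 3 lines, with slopes 0, 1, ..., 2). Only the lines that attain the minimum somewhere contribute to roots; other lines are dominated. Here the surviving (envelope) indices are i = 2, i = 1, i = 0.
Intersections between consecutive envelope lines give the roots: for adjacent envelope indices i < j the intersection is x = (a_i − a_j) / (j − i). Reading off the sorted break points: {0, 1}.
Verification: at each break x_0, at least two indices attain the minimum of min_i(a_i + i · x_0).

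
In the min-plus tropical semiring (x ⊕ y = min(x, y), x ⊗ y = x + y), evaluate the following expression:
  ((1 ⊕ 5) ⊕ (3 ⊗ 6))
((1 ⊕ 5) ⊕ (3 ⊗ 6)) = 1

Expand innermost to outermost. Recall ⊕ takes the minimum of its arguments and ⊗ takes their sum. Working out the expression ((1 ⊕ 5) ⊕ (3 ⊗ 6)) gives 1.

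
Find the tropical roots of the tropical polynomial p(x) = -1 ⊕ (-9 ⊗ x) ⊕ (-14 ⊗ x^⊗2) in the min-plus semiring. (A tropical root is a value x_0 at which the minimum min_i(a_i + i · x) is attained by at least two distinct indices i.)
Roots: {5, 8}

Each tropical root is a break point of the lower envelope of the lines y = a_i + i · x (there are 3 lines, with slopes 0, 1, ..., 2). Only the lines that attain the minimum somewhere contribute to roots; other lines are dominated. Here the surviving (envelope) indices are i = 2, i = 1, i = 0.
Intersections between consecutive envelope lines give the roots: for adjacent envelope indices i < j the intersection is x = (a_i − a_j) / (j − i). Reading off the sorted break points: {5, 8}.
Verification: at each break x_0, at least two indices attain the minimum of min_i(a_i + i · x_0).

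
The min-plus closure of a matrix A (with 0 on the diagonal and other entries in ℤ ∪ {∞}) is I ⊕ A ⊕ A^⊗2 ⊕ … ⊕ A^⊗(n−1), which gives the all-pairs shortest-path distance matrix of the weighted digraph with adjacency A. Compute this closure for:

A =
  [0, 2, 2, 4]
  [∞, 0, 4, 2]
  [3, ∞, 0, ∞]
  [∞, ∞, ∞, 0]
Closure =
  [0, 2, 2, 4]
  [7, 0, 4, 2]
  [3, 5, 0, 7]
  [∞, ∞, ∞, 0]

This is the Floyd-Warshall all-pairs shortest-path computation. For each intermediate vertex k = 0, 1, …, 3, update dist[i][j] ← min(dist[i][j], dist[i][k] + dist[k][j]). The final matrix gives, for each (i, j), the minimum total weight of any directed path from i to j (possibly empty when i = j).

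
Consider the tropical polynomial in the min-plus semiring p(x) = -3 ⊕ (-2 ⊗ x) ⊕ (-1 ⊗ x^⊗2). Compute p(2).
p(2) = -3

A tropical monomial a ⊗ x^⊗i evaluates to a + i · x. Evaluating each term at x = 2:
  Term 0 contributes -3 + 0 · 2 = -3
  Term 1 contributes -2 + 1 · 2 = 0
  Term 2 contributes -1 + 2 · 2 = 3
p(2) = ⊕ of these = min[-3, 0, 3] = -3.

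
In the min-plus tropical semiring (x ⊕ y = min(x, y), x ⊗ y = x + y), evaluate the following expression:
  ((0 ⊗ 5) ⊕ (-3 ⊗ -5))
((0 ⊗ 5) ⊕ (-3 ⊗ -5)) = -8

Expand innermost to outermost. Recall ⊕ takes the minimum of its arguments and ⊗ takes their sum. Working out the expression ((0 ⊗ 5) ⊕ (-3 ⊗ -5)) gives -8.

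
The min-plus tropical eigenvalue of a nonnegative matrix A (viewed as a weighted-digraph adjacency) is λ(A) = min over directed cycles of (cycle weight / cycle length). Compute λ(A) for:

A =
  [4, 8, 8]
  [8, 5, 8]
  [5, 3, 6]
λ(A) = 4

Enumerate directed cycles and compute their means (weight / length). Sample:
  cycle 0 → 0: weight = 4, length = 1, mean = 4/1 ≈ 4.000
  cycle 1 → 1: weight = 5, length = 1, mean = 5/1 ≈ 5.000
  cycle 2 → 2: weight = 6, length = 1, mean = 6/1 ≈ 6.000
  cycle 0 → 1 → 0: weight = 16, length = 2, mean = 16/2 ≈ 8.000
  cycle 0 → 2 → 0: weight = 13, length = 2, mean = 13/2 ≈ 6.500
  cycle 1 → 0 → 1: weight = 16, length = 2, mean = 16/2 ≈ 8.000
Minimum mean = 4.000, attained e.g. along the cycle 0 → 0 with weight 4 and length 1. So λ(A) = 4/1 = 4.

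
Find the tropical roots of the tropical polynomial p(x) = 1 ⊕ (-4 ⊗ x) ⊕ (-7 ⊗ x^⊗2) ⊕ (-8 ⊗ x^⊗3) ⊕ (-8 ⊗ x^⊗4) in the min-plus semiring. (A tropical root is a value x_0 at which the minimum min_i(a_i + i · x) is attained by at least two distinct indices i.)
Roots: {0, 1, 3, 5}

Each tropical root is a break point of the lower envelope of the lines y = a_i + i · x (there are 5 lines, with slopes 0, 1, ..., 4). Only the lines that attain the minimum somewhere contribute to roots; other lines are dominated. Here the surviving (envelope) indices are i = 4, i = 3, i = 2, i = 1, i = 0.
Intersections between consecutive envelope lines give the roots: for adjacent envelope indices i < j the intersection is x = (a_i − a_j) / (j − i). Reading off the sorted break points: {0, 1, 3, 5}.
Verification: at each break x_0, at least two indices attain the minimum of min_i(a_i + i · x_0).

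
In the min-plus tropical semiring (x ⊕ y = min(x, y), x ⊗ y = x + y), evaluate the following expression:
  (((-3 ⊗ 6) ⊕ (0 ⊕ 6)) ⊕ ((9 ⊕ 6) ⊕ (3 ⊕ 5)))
(((-3 ⊗ 6) ⊕ (0 ⊕ 6)) ⊕ ((9 ⊕ 6) ⊕ (3 ⊕ 5))) = 0

Expand innermost to outermost. Recall ⊕ takes the minimum of its arguments and ⊗ takes their sum. Working out the expression (((-3 ⊗ 6) ⊕ (0 ⊕ 6)) ⊕ ((9 ⊕ 6) ⊕ (3 ⊕ 5))) gives 0.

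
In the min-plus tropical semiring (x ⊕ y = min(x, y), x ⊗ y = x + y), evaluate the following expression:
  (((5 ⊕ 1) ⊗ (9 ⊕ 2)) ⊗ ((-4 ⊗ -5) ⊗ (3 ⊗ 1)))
(((5 ⊕ 1) ⊗ (9 ⊕ 2)) ⊗ ((-4 ⊗ -5) ⊗ (3 ⊗ 1))) = -2

Expand innermost to outermost. Recall ⊕ takes the minimum of its arguments and ⊗ takes their sum. Working out the expression (((5 ⊕ 1) ⊗ (9 ⊕ 2)) ⊗ ((-4 ⊗ -5) ⊗ (3 ⊗ 1))) gives -2.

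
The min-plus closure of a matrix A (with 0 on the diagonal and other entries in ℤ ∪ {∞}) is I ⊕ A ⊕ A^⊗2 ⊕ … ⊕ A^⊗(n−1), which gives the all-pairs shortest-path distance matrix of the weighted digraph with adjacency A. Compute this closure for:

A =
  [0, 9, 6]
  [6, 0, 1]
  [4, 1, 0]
Closure =
  [0, 7, 6]
  [5, 0, 1]
  [4, 1, 0]

This is the Floyd-Warshall all-pairs shortest-path computation. For each intermediate vertex k = 0, 1, …, 2, update dist[i][j] ← min(dist[i][j], dist[i][k] + dist[k][j]). The final matrix gives, for each (i, j), the minimum total weight of any directed path from i to j (possibly empty when i = j).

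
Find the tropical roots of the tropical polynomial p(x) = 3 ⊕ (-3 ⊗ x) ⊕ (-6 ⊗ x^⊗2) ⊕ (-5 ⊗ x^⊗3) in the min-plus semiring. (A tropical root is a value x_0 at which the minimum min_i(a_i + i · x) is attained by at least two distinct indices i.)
Roots: {-1, 3, 6}

Each tropical root is a break point of the lower envelope of the lines y = a_i + i · x (there are 4 lines, with slopes 0, 1, ..., 3). Only the lines that attain the minimum somewhere contribute to roots; other lines are dominated. Here the surviving (envelope) indices are i = 3, i = 2, i = 1, i = 0.
Intersections between consecutive envelope lines give the roots: for adjacent envelope indices i < j the intersection is x = (a_i − a_j) / (j − i). Reading off the sorted break points: {-1, 3, 6}.
Verification: at each break x_0, at least two indices attain the minimum of min_i(a_i + i · x_0).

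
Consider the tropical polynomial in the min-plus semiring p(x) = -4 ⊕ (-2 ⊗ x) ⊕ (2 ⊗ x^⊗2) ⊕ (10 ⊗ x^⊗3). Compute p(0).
p(0) = -4

A tropical monomial a ⊗ x^⊗i evaluates to a + i · x. Evaluating each term at x = 0:
  Term 0 contributes -4 + 0 · 0 = -4
  Term 1 contributes -2 + 1 · 0 = -2
  Term 2 contributes 2 + 2 · 0 = 2
  Term 3 contributes 10 + 3 · 0 = 10
p(0) = ⊕ of these = min[-4, -2, 2, 10] = -4.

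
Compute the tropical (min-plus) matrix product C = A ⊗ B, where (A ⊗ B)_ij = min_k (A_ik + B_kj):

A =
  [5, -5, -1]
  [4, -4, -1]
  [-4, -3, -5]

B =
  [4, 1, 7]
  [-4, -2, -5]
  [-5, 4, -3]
A ⊗ B =
  [-9, -7, -10]
  [-8, -6, -9]
  [-10, -5, -8]

Apply the min-plus product entry-by-entry:
  C[0][0] = min over k of (A[0][0] + B[0][0] = 5 + 4 = 9, A[0][1] + B[1][0] = -5 + -4 = -9, A[0][2] + B[2][0] = -1 + -5 = -6) = -9 (attained at k = 1)
  C[0][1] = min over k of (A[0][0] + B[0][1] = 5 + 1 = 6, A[0][1] + B[1][1] = -5 + -2 = -7, A[0][2] + B[2][1] = -1 + 4 = 3) = -7 (attained at k = 1)
  C[0][2] = min over k of (A[0][0] + B[0][2] = 5 + 7 = 12, A[0][1] + B[1][2] = -5 + -5 = -10, A[0][2] + B[2][2] = -1 + -3 = -4) = -10 (attained at k = 1)
  C[1][0] = min over k of (A[1][0] + B[0][0] = 4 + 4 = 8, A[1][1] + B[1][0] = -4 + -4 = -8, A[1][2] + B[2][0] = -1 + -5 = -6) = -8 (attained at k = 1)
  C[1][1] = min over k of (A[1][0] + B[0][1] = 4 + 1 = 5, A[1][1] + B[1][1] = -4 + -2 = -6, A[1][2] + B[2][1] = -1 + 4 = 3) = -6 (attained at k = 1)
  C[1][2] = min over k of (A[1][0] + B[0][2] = 4 + 7 = 11, A[1][1] + B[1][2] = -4 + -5 = -9, A[1][2] + B[2][2] = -1 + -3 = -4) = -9 (attained at k = 1)
  C[2][0] = min over k of (A[2][0] + B[0][0] = -4 + 4 = 0, A[2][1] + B[1][0] = -3 + -4 = -7, A[2][2] + B[2][0] = -5 + -5 = -10) = -10 (attained at k = 2)
  C[2][1] = min over k of (A[2][0] + B[0][1] = -4 + 1 = -3, A[2][1] + B[1][1] = -3 + -2 = -5, A[2][2] + B[2][1] = -5 + 4 = -1) = -5 (attained at k = 1)
  C[2][2] = min over k of (A[2][0] + B[0][2] = -4 + 7 = 3, A[2][1] + B[1][2] = -3 + -5 = -8, A[2][2] + B[2][2] = -5 + -3 = -8) = -8 (attained at k = 1)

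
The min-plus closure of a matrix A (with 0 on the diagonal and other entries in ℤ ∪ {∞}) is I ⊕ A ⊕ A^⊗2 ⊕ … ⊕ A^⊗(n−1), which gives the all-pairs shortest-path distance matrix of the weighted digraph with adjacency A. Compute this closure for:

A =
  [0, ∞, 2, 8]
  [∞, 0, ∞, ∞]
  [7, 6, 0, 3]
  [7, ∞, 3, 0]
Closure =
  [0, 8, 2, 5]
  [∞, 0, ∞, ∞]
  [7, 6, 0, 3]
  [7, 9, 3, 0]

This is the Floyd-Warshall all-pairs shortest-path computation. For each intermediate vertex k = 0, 1, …, 3, update dist[i][j] ← min(dist[i][j], dist[i][k] + dist[k][j]). The final matrix gives, for each (i, j), the minimum total weight of any directed path from i to j (possibly empty when i = j).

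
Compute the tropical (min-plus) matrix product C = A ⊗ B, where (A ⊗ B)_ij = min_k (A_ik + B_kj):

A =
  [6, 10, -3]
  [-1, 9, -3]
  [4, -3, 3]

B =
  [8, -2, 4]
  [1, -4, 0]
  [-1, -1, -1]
A ⊗ B =
  [-4, -4, -4]
  [-4, -4, -4]
  [-2, -7, -3]

Apply the min-plus product entry-by-entry:
  C[0][0] = min over k of (A[0][0] + B[0][0] = 6 + 8 = 14, A[0][1] + B[1][0] = 10 + 1 = 11, A[0][2] + B[2][0] = -3 + -1 = -4) = -4 (attained at k = 2)
  C[0][1] = min over k of (A[0][0] + B[0][1] = 6 + -2 = 4, A[0][1] + B[1][1] = 10 + -4 = 6, A[0][2] + B[2][1] = -3 + -1 = -4) = -4 (attained at k = 2)
  C[0][2] = min over k of (A[0][0] + B[0][2] = 6 + 4 = 10, A[0][1] + B[1][2] = 10 + 0 = 10, A[0][2] + B[2][2] = -3 + -1 = -4) = -4 (attained at k = 2)
  C[1][0] = min over k of (A[1][0] + B[0][0] = -1 + 8 = 7, A[1][1] + B[1][0] = 9 + 1 = 10, A[1][2] + B[2][0] = -3 + -1 = -4) = -4 (attained at k = 2)
  C[1][1] = min over k of (A[1][0] + B[0][1] = -1 + -2 = -3, A[1][1] + B[1][1] = 9 + -4 = 5, A[1][2] + B[2][1] = -3 + -1 = -4) = -4 (attained at k = 2)
  C[1][2] = min over k of (A[1][0] + B[0][2] = -1 + 4 = 3, A[1][1] + B[1][2] = 9 + 0 = 9, A[1][2] + B[2][2] = -3 + -1 = -4) = -4 (attained at k = 2)
  C[2][0] = min over k of (A[2][0] + B[0][0] = 4 + 8 = 12, A[2][1] + B[1][0] = -3 + 1 = -2, A[2][2] + B[2][0] = 3 + -1 = 2) = -2 (attained at k = 1)
  C[2][1] = min over k of (A[2][0] + B[0][1] = 4 + -2 = 2, A[2][1] + B[1][1] = -3 + -4 = -7, A[2][2] + B[2][1] = 3 + -1 = 2) = -7 (attained at k = 1)
  C[2][2] = min over k of (A[2][0] + B[0][2] = 4 + 4 = 8, A[2][1] + B[1][2] = -3 + 0 = -3, A[2][2] + B[2][2] = 3 + -1 = 2) = -3 (attained at k = 1)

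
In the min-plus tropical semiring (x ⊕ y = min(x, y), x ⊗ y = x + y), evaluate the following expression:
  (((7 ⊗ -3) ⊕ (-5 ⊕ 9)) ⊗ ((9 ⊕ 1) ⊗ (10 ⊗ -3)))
(((7 ⊗ -3) ⊕ (-5 ⊕ 9)) ⊗ ((9 ⊕ 1) ⊗ (10 ⊗ -3))) = 3

Expand innermost to outermost. Recall ⊕ takes the minimum of its arguments and ⊗ takes their sum. Working out the expression (((7 ⊗ -3) ⊕ (-5 ⊕ 9)) ⊗ ((9 ⊕ 1) ⊗ (10 ⊗ -3))) gives 3.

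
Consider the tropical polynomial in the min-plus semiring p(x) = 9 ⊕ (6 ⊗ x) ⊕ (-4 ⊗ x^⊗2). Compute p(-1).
p(-1) = -6

A tropical monomial a ⊗ x^⊗i evaluates to a + i · x. Evaluating each term at x = -1:
  Term 0 contributes 9 + 0 · -1 = 9
  Term 1 contributes 6 + 1 · -1 = 5
  Term 2 contributes -4 + 2 · -1 = -6
p(-1) = ⊕ of these = min[9, 5, -6] = -6.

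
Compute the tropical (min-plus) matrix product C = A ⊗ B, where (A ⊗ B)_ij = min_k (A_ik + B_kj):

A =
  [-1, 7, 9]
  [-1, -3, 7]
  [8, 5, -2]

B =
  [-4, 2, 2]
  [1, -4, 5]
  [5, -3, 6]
A ⊗ B =
  [-5, 1, 1]
  [-5, -7, 1]
  [3, -5, 4]

Apply the min-plus product entry-by-entry:
  C[0][0] = min over k of (A[0][0] + B[0][0] = -1 + -4 = -5, A[0][1] + B[1][0] = 7 + 1 = 8, A[0][2] + B[2][0] = 9 + 5 = 14) = -5 (attained at k = 0)
  C[0][1] = min over k of (A[0][0] + B[0][1] = -1 + 2 = 1, A[0][1] + B[1][1] = 7 + -4 = 3, A[0][2] + B[2][1] = 9 + -3 = 6) = 1 (attained at k = 0)
  C[0][2] = min over k of (A[0][0] + B[0][2] = -1 + 2 = 1, A[0][1] + B[1][2] = 7 + 5 = 12, A[0][2] + B[2][2] = 9 + 6 = 15) = 1 (attained at k = 0)
  C[1][0] = min over k of (A[1][0] + B[0][0] = -1 + -4 = -5, A[1][1] + B[1][0] = -3 + 1 = -2, A[1][2] + B[2][0] = 7 + 5 = 12) = -5 (attained at k = 0)
  C[1][1] = min over k of (A[1][0] + B[0][1] = -1 + 2 = 1, A[1][1] + B[1][1] = -3 + -4 = -7, A[1][2] + B[2][1] = 7 + -3 = 4) = -7 (attained at k = 1)
  C[1][2] = min over k of (A[1][0] + B[0][2] = -1 + 2 = 1, A[1][1] + B[1][2] = -3 + 5 = 2, A[1][2] + B[2][2] = 7 + 6 = 13) = 1 (attained at k = 0)
  C[2][0] = min over k of (A[2][0] + B[0][0] = 8 + -4 = 4, A[2][1] + B[1][0] = 5 + 1 = 6, A[2][2] + B[2][0] = -2 + 5 = 3) = 3 (attained at k = 2)
  C[2][1] = min over k of (A[2][0] + B[0][1] = 8 + 2 = 10, A[2][1] + B[1][1] = 5 + -4 = 1, A[2][2] + B[2][1] = -2 + -3 = -5) = -5 (attained at k = 2)
  C[2][2] = min over k of (A[2][0] + B[0][2] = 8 + 2 = 10, A[2][1] + B[1][2] = 5 + 5 = 10, A[2][2] + B[2][2] = -2 + 6 = 4) = 4 (attained at k = 2)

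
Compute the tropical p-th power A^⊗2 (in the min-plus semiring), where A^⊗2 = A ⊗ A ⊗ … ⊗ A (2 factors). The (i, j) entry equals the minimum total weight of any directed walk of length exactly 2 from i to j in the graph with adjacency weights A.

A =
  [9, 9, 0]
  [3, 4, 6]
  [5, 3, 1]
A^⊗2 =
  [5, 3, 1]
  [7, 8, 3]
  [6, 4, 2]

Each entry (A^⊗2)_ij equals the minimum over all length-2 walks i = v_0 → v_1 → … → v_2 = j of Σ_t A[v_t][v_{t+1}]. For example, for (i, j) = (0, 2) we minimise over 3 possible intermediate vertex sequences; the minimum is 1, attained along the walk 0 → 2 → 2.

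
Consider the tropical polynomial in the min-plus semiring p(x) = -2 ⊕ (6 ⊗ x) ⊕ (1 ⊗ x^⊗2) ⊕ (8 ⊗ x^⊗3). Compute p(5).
p(5) = -2

A tropical monomial a ⊗ x^⊗i evaluates to a + i · x. Evaluating each term at x = 5:
  Term 0 contributes -2 + 0 · 5 = -2
  Term 1 contributes 6 + 1 · 5 = 11
  Term 2 contributes 1 + 2 · 5 = 11
  Term 3 contributes 8 + 3 · 5 = 23
p(5) = ⊕ of these = min[-2, 11, 11, 23] = -2.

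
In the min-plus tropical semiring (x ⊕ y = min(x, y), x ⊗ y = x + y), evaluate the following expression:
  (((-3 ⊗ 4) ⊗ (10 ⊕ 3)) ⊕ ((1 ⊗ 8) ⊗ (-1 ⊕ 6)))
(((-3 ⊗ 4) ⊗ (10 ⊕ 3)) ⊕ ((1 ⊗ 8) ⊗ (-1 ⊕ 6))) = 4

Expand innermost to outermost. Recall ⊕ takes the minimum of its arguments and ⊗ takes their sum. Working out the expression (((-3 ⊗ 4) ⊗ (10 ⊕ 3)) ⊕ ((1 ⊗ 8) ⊗ (-1 ⊕ 6))) gives 4.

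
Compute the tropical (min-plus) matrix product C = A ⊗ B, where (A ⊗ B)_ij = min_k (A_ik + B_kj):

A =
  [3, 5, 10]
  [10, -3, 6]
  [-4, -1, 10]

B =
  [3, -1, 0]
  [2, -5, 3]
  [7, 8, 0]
A ⊗ B =
  [6, 0, 3]
  [-1, -8, 0]
  [-1, -6, -4]

Apply the min-plus product entry-by-entry:
  C[0][0] = min over k of (A[0][0] + B[0][0] = 3 + 3 = 6, A[0][1] + B[1][0] = 5 + 2 = 7, A[0][2] + B[2][0] = 10 + 7 = 17) = 6 (attained at k = 0)
  C[0][1] = min over k of (A[0][0] + B[0][1] = 3 + -1 = 2, A[0][1] + B[1][1] = 5 + -5 = 0, A[0][2] + B[2][1] = 10 + 8 = 18) = 0 (attained at k = 1)
  C[0][2] = min over k of (A[0][0] + B[0][2] = 3 + 0 = 3, A[0][1] + B[1][2] = 5 + 3 = 8, A[0][2] + B[2][2] = 10 + 0 = 10) = 3 (attained at k = 0)
  C[1][0] = min over k of (A[1][0] + B[0][0] = 10 + 3 = 13, A[1][1] + B[1][0] = -3 + 2 = -1, A[1][2] + B[2][0] = 6 + 7 = 13) = -1 (attained at k = 1)
  C[1][1] = min over k of (A[1][0] + B[0][1] = 10 + -1 = 9, A[1][1] + B[1][1] = -3 + -5 = -8, A[1][2] + B[2][1] = 6 + 8 = 14) = -8 (attained at k = 1)
  C[1][2] = min over k of (A[1][0] + B[0][2] = 10 + 0 = 10, A[1][1] + B[1][2] = -3 + 3 = 0, A[1][2] + B[2][2] = 6 + 0 = 6) = 0 (attained at k = 1)
  C[2][0] = min over k of (A[2][0] + B[0][0] = -4 + 3 = -1, A[2][1] + B[1][0] = -1 + 2 = 1, A[2][2] + B[2][0] = 10 + 7 = 17) = -1 (attained at k = 0)
  C[2][1] = min over k of (A[2][0] + B[0][1] = -4 + -1 = -5, A[2][1] + B[1][1] = -1 + -5 = -6, A[2][2] + B[2][1] = 10 + 8 = 18) = -6 (attained at k = 1)
  C[2][2] = min over k of (A[2][0] + B[0][2] = -4 + 0 = -4, A[2][1] + B[1][2] = -1 + 3 = 2, A[2][2] + B[2][2] = 10 + 0 = 10) = -4 (attained at k = 0)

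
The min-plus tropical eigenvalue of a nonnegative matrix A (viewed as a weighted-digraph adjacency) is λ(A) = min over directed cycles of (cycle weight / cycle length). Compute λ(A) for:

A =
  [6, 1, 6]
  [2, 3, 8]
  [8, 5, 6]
λ(A) = 3/2

Enumerate directed cycles and compute their means (weight / length). Sample:
  cycle 0 → 0: weight = 6, length = 1, mean = 6/1 ≈ 6.000
  cycle 1 → 1: weight = 3, length = 1, mean = 3/1 ≈ 3.000
  cycle 2 → 2: weight = 6, length = 1, mean = 6/1 ≈ 6.000
  cycle 0 → 1 → 0: weight = 3, length = 2, mean = 3/2 ≈ 1.500
  cycle 0 → 2 → 0: weight = 14, length = 2, mean = 14/2 ≈ 7.000
  cycle 1 → 0 → 1: weight = 3, length = 2, mean = 3/2 ≈ 1.500
Minimum mean = 1.500, attained e.g. along the cycle 0 → 1 → 0 with weight 3 and length 2. So λ(A) = 3/2 = 3/2.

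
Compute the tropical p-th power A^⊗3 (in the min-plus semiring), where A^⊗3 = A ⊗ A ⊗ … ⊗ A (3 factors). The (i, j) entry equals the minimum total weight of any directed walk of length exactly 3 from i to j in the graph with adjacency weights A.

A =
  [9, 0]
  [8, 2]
A^⊗3 =
  [10, 4]
  [12, 6]

Each entry (A^⊗3)_ij equals the minimum over all length-3 walks i = v_0 → v_1 → … → v_3 = j of Σ_t A[v_t][v_{t+1}]. For example, for (i, j) = (0, 1) we minimise over 4 possible intermediate vertex sequences; the minimum is 4, attained along the walk 0 → 1 → 1 → 1.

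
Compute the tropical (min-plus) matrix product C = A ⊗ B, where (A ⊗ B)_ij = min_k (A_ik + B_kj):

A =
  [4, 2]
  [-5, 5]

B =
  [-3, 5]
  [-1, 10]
A ⊗ B =
  [1, 9]
  [-8, 0]

Apply the min-plus product entry-by-entry:
  C[0][0] = min over k of (A[0][0] + B[0][0] = 4 + -3 = 1, A[0][1] + B[1][0] = 2 + -1 = 1) = 1 (attained at k = 0)
  C[0][1] = min over k of (A[0][0] + B[0][1] = 4 + 5 = 9, A[0][1] + B[1][1] = 2 + 10 = 12) = 9 (attained at k = 0)
  C[1][0] = min over k of (A[1][0] + B[0][0] = -5 + -3 = -8, A[1][1] + B[1][0] = 5 + -1 = 4) = -8 (attained at k = 0)
  C[1][1] = min over k of (A[1][0] + B[0][1] = -5 + 5 = 0, A[1][1] + B[1][1] = 5 + 10 = 15) = 0 (attained at k = 0)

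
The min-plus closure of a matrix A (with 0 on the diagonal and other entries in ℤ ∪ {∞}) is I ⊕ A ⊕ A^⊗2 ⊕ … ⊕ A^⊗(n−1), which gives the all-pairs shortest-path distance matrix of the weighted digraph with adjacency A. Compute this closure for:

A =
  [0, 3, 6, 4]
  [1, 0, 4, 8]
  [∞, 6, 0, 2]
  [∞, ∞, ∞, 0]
Closure =
  [0, 3, 6, 4]
  [1, 0, 4, 5]
  [7, 6, 0, 2]
  [∞, ∞, ∞, 0]

This is the Floyd-Warshall all-pairs shortest-path computation. For each intermediate vertex k = 0, 1, …, 3, update dist[i][j] ← min(dist[i][j], dist[i][k] + dist[k][j]). The final matrix gives, for each (i, j), the minimum total weight of any directed path from i to j (possibly empty when i = j).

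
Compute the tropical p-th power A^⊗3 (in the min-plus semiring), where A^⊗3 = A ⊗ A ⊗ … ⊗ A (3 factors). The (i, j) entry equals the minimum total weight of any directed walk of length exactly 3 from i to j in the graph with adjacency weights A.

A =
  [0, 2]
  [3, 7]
A^⊗3 =
  [0, 2]
  [3, 5]

Each entry (A^⊗3)_ij equals the minimum over all length-3 walks i = v_0 → v_1 → … → v_3 = j of Σ_t A[v_t][v_{t+1}]. For example, for (i, j) = (0, 1) we minimise over 4 possible intermediate vertex sequences; the minimum is 2, attained along the walk 0 → 0 → 0 → 1.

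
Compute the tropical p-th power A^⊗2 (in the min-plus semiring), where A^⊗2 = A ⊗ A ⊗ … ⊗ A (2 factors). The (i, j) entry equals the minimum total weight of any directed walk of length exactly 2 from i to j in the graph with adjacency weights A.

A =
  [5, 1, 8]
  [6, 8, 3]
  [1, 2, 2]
A^⊗2 =
  [7, 6, 4]
  [4, 5, 5]
  [3, 2, 4]

Each entry (A^⊗2)_ij equals the minimum over all length-2 walks i = v_0 → v_1 → … → v_2 = j of Σ_t A[v_t][v_{t+1}]. For example, for (i, j) = (0, 2) we minimise over 3 possible intermediate vertex sequences; the minimum is 4, attained along the walk 0 → 1 → 2.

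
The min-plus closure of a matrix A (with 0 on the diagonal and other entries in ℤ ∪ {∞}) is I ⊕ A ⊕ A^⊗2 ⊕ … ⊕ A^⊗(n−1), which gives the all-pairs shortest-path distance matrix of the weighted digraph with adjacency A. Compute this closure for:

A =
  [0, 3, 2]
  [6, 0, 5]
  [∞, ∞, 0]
Closure =
  [0, 3, 2]
  [6, 0, 5]
  [∞, ∞, 0]

This is the Floyd-Warshall all-pairs shortest-path computation. For each intermediate vertex k = 0, 1, …, 2, update dist[i][j] ← min(dist[i][j], dist[i][k] + dist[k][j]). The final matrix gives, for each (i, j), the minimum total weight of any directed path from i to j (possibly empty when i = j).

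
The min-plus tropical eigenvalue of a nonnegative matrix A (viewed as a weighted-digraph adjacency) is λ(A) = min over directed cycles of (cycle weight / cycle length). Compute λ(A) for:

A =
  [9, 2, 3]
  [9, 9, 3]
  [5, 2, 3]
λ(A) = 5/2

Enumerate directed cycles and compute their means (weight / length). Sample:
  cycle 0 → 0: weight = 9, length = 1, mean = 9/1 ≈ 9.000
  cycle 1 → 1: weight = 9, length = 1, mean = 9/1 ≈ 9.000
  cycle 2 → 2: weight = 3, length = 1, mean = 3/1 ≈ 3.000
  cycle 0 → 1 → 0: weight = 11, length = 2, mean = 11/2 ≈ 5.500
  cycle 0 → 2 → 0: weight = 8, length = 2, mean = 8/2 ≈ 4.000
  cycle 1 → 0 → 1: weight = 11, length = 2, mean = 11/2 ≈ 5.500
Minimum mean = 2.500, attained e.g. along the cycle 1 → 2 → 1 with weight 5 and length 2. So λ(A) = 5/2 = 5/2.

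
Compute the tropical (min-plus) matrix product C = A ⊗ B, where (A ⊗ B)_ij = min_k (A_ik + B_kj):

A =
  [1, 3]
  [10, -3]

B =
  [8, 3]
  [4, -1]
A ⊗ B =
  [7, 2]
  [1, -4]

Apply the min-plus product entry-by-entry:
  C[0][0] = min over k of (A[0][0] + B[0][0] = 1 + 8 = 9, A[0][1] + B[1][0] = 3 + 4 = 7) = 7 (attained at k = 1)
  C[0][1] = min over k of (A[0][0] + B[0][1] = 1 + 3 = 4, A[0][1] + B[1][1] = 3 + -1 = 2) = 2 (attained at k = 1)
  C[1][0] = min over k of (A[1][0] + B[0][0] = 10 + 8 = 18, A[1][1] + B[1][0] = -3 + 4 = 1) = 1 (attained at k = 1)
  C[1][1] = min over k of (A[1][0] + B[0][1] = 10 + 3 = 13, A[1][1] + B[1][1] = -3 + -1 = -4) = -4 (attained at k = 1)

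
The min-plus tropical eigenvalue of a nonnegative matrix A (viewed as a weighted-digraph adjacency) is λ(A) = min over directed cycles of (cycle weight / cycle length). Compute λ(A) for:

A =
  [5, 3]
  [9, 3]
λ(A) = 3

Enumerate directed cycles and compute their means (weight / length). Sample:
  cycle 0 → 0: weight = 5, length = 1, mean = 5/1 ≈ 5.000
  cycle 1 → 1: weight = 3, length = 1, mean = 3/1 ≈ 3.000
  cycle 0 → 1 → 0: weight = 12, length = 2, mean = 12/2 ≈ 6.000
  cycle 1 → 0 → 1: weight = 12, length = 2, mean = 12/2 ≈ 6.000
Minimum mean = 3.000, attained e.g. along the cycle 1 → 1 with weight 3 and length 1. So λ(A) = 3/1 = 3.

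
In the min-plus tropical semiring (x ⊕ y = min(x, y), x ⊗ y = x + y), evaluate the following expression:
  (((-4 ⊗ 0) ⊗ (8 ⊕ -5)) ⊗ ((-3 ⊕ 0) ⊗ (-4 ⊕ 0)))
(((-4 ⊗ 0) ⊗ (8 ⊕ -5)) ⊗ ((-3 ⊕ 0) ⊗ (-4 ⊕ 0))) = -16

Expand innermost to outermost. Recall ⊕ takes the minimum of its arguments and ⊗ takes their sum. Working out the expression (((-4 ⊗ 0) ⊗ (8 ⊕ -5)) ⊗ ((-3 ⊕ 0) ⊗ (-4 ⊕ 0))) gives -16.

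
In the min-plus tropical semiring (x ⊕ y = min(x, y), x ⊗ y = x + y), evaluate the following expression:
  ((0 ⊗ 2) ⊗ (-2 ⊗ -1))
((0 ⊗ 2) ⊗ (-2 ⊗ -1)) = -1

Expand innermost to outermost. Recall ⊕ takes the minimum of its arguments and ⊗ takes their sum. Working out the expression ((0 ⊗ 2) ⊗ (-2 ⊗ -1)) gives -1.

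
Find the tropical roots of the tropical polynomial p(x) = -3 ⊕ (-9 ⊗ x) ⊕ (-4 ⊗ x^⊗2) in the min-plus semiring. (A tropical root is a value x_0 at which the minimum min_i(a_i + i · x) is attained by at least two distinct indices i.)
Roots: {-5, 6}

Each tropical root is a break point of the lower envelope of the lines y = a_i + i · x (there are 3 lines, with slopes 0, 1, ..., 2). Only the lines that attain the minimum somewhere contribute to roots; other lines are dominated. Here the surviving (envelope) indices are i = 2, i = 1, i = 0.
Intersections between consecutive envelope lines give the roots: for adjacent envelope indices i < j the intersection is x = (a_i − a_j) / (j − i). Reading off the sorted break points: {-5, 6}.
Verification: at each break x_0, at least two indices attain the minimum of min_i(a_i + i · x_0).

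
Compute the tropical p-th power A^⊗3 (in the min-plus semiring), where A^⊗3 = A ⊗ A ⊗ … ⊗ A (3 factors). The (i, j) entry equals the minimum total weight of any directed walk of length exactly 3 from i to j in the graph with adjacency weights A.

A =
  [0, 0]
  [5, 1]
A^⊗3 =
  [0, 0]
  [5, 3]

Each entry (A^⊗3)_ij equals the minimum over all length-3 walks i = v_0 → v_1 → … → v_3 = j of Σ_t A[v_t][v_{t+1}]. For example, for (i, j) = (0, 1) we minimise over 4 possible intermediate vertex sequences; the minimum is 0, attained along the walk 0 → 0 → 0 → 1.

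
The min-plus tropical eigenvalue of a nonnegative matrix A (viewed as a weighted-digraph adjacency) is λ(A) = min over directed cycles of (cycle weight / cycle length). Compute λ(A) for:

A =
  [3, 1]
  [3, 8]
λ(A) = 2

Enumerate directed cycles and compute their means (weight / length). Sample:
  cycle 0 → 0: weight = 3, length = 1, mean = 3/1 ≈ 3.000
  cycle 1 → 1: weight = 8, length = 1, mean = 8/1 ≈ 8.000
  cycle 0 → 1 → 0: weight = 4, length = 2, mean = 4/2 ≈ 2.000
  cycle 1 → 0 → 1: weight = 4, length = 2, mean = 4/2 ≈ 2.000
Minimum mean = 2.000, attained e.g. along the cycle 0 → 1 → 0 with weight 4 and length 2. So λ(A) = 4/2 = 2.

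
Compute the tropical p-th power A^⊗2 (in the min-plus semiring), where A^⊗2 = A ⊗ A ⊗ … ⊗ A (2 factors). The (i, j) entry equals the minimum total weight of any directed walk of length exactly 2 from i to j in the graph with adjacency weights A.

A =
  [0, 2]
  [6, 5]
A^⊗2 =
  [0, 2]
  [6, 8]

Each entry (A^⊗2)_ij equals the minimum over all length-2 walks i = v_0 → v_1 → … → v_2 = j of Σ_t A[v_t][v_{t+1}]. For example, for (i, j) = (0, 1) we minimise over 2 possible intermediate vertex sequences; the minimum is 2, attained along the walk 0 → 0 → 1.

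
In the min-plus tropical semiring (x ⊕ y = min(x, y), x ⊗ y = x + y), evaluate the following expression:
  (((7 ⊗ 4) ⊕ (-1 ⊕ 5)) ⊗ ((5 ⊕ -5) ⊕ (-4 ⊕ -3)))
(((7 ⊗ 4) ⊕ (-1 ⊕ 5)) ⊗ ((5 ⊕ -5) ⊕ (-4 ⊕ -3))) = -6

Expand innermost to outermost. Recall ⊕ takes the minimum of its arguments and ⊗ takes their sum. Working out the expression (((7 ⊗ 4) ⊕ (-1 ⊕ 5)) ⊗ ((5 ⊕ -5) ⊕ (-4 ⊕ -3))) gives -6.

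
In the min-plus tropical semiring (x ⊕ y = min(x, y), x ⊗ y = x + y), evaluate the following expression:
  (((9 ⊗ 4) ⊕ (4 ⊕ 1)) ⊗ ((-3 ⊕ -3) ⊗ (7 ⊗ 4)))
(((9 ⊗ 4) ⊕ (4 ⊕ 1)) ⊗ ((-3 ⊕ -3) ⊗ (7 ⊗ 4))) = 9

Expand innermost to outermost. Recall ⊕ takes the minimum of its arguments and ⊗ takes their sum. Working out the expression (((9 ⊗ 4) ⊕ (4 ⊕ 1)) ⊗ ((-3 ⊕ -3) ⊗ (7 ⊗ 4))) gives 9.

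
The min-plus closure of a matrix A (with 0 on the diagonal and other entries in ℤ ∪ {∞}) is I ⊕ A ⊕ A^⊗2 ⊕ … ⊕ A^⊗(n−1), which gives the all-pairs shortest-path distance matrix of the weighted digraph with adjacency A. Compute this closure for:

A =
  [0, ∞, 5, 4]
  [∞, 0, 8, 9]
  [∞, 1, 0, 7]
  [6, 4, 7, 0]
Closure =
  [0, 6, 5, 4]
  [15, 0, 8, 9]
  [13, 1, 0, 7]
  [6, 4, 7, 0]

This is the Floyd-Warshall all-pairs shortest-path computation. For each intermediate vertex k = 0, 1, …, 3, update dist[i][j] ← min(dist[i][j], dist[i][k] + dist[k][j]). The final matrix gives, for each (i, j), the minimum total weight of any directed path from i to j (possibly empty when i = j).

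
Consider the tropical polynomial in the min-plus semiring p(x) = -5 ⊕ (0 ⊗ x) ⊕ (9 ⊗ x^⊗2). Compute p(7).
p(7) = -5

A tropical monomial a ⊗ x^⊗i evaluates to a + i · x. Evaluating each term at x = 7:
  Term 0 contributes -5 + 0 · 7 = -5
  Term 1 contributes 0 + 1 · 7 = 7
  Term 2 contributes 9 + 2 · 7 = 23
p(7) = ⊕ of these = min[-5, 7, 23] = -5.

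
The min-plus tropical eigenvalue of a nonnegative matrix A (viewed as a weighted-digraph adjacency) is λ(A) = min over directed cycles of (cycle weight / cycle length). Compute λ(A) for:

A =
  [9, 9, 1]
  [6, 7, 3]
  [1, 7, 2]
λ(A) = 1

Enumerate directed cycles and compute their means (weight / length). Sample:
  cycle 0 → 0: weight = 9, length = 1, mean = 9/1 ≈ 9.000
  cycle 1 → 1: weight = 7, length = 1, mean = 7/1 ≈ 7.000
  cycle 2 → 2: weight = 2, length = 1, mean = 2/1 ≈ 2.000
  cycle 0 → 1 → 0: weight = 15, length = 2, mean = 15/2 ≈ 7.500
  cycle 0 → 2 → 0: weight = 2, length = 2, mean = 2/2 ≈ 1.000
  cycle 1 → 0 → 1: weight = 15, length = 2, mean = 15/2 ≈ 7.500
Minimum mean = 1.000, attained e.g. along the cycle 0 → 2 → 0 with weight 2 and length 2. So λ(A) = 2/2 = 1.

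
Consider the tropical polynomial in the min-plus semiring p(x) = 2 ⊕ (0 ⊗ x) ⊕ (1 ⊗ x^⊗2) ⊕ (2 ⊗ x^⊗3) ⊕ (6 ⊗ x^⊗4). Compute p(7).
p(7) = 2

A tropical monomial a ⊗ x^⊗i evaluates to a + i · x. Evaluating each term at x = 7:
  Term 0 contributes 2 + 0 · 7 = 2
  Term 1 contributes 0 + 1 · 7 = 7
  Term 2 contributes 1 + 2 · 7 = 15
  Term 3 contributes 2 + 3 · 7 = 23
  Term 4 contributes 6 + 4 · 7 = 34
p(7) = ⊕ of these = min[2, 7, 15, 23, 34] = 2.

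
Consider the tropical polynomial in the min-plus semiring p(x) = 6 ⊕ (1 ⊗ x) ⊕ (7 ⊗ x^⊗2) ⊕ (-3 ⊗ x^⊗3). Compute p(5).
p(5) = 6

A tropical monomial a ⊗ x^⊗i evaluates to a + i · x. Evaluating each term at x = 5:
  Term 0 contributes 6 + 0 · 5 = 6
  Term 1 contributes 1 + 1 · 5 = 6
  Term 2 contributes 7 + 2 · 5 = 17
  Term 3 contributes -3 + 3 · 5 = 12
p(5) = ⊕ of these = min[6, 6, 17, 12] = 6.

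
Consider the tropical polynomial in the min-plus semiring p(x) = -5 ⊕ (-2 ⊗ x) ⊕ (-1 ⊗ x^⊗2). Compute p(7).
p(7) = -5

A tropical monomial a ⊗ x^⊗i evaluates to a + i · x. Evaluating each term at x = 7:
  Term 0 contributes -5 + 0 · 7 = -5
  Term 1 contributes -2 + 1 · 7 = 5
  Term 2 contributes -1 + 2 · 7 = 13
p(7) = ⊕ of these = min[-5, 5, 13] = -5.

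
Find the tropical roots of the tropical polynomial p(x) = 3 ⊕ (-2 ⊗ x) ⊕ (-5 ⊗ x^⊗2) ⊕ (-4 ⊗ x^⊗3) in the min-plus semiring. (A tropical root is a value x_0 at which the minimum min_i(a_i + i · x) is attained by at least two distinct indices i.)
Roots: {-1, 3, 5}

Each tropical root is a break point of the lower envelope of the lines y = a_i + i · x (there are 4 lines, with slopes 0, 1, ..., 3). Only the lines that attain the minimum somewhere contribute to roots; other lines are dominated. Here the surviving (envelope) indices are i = 3, i = 2, i = 1, i = 0.
Intersections between consecutive envelope lines give the roots: for adjacent envelope indices i < j the intersection is x = (a_i − a_j) / (j − i). Reading off the sorted break points: {-1, 3, 5}.
Verification: at each break x_0, at least two indices attain the minimum of min_i(a_i + i · x_0).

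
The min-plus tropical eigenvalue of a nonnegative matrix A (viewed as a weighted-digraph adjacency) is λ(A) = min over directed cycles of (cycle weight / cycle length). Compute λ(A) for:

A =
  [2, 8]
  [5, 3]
λ(A) = 2

Enumerate directed cycles and compute their means (weight / length). Sample:
  cycle 0 → 0: weight = 2, length = 1, mean = 2/1 ≈ 2.000
  cycle 1 → 1: weight = 3, length = 1, mean = 3/1 ≈ 3.000
  cycle 0 → 1 → 0: weight = 13, length = 2, mean = 13/2 ≈ 6.500
  cycle 1 → 0 → 1: weight = 13, length = 2, mean = 13/2 ≈ 6.500
Minimum mean = 2.000, attained e.g. along the cycle 0 → 0 with weight 2 and length 1. So λ(A) = 2/1 = 2.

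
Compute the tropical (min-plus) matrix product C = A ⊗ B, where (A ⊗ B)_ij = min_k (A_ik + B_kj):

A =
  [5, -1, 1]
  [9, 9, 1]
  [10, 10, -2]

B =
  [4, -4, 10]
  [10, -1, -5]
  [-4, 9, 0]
A ⊗ B =
  [-3, -2, -6]
  [-3, 5, 1]
  [-6, 6, -2]

Apply the min-plus product entry-by-entry:
  C[0][0] = min over k of (A[0][0] + B[0][0] = 5 + 4 = 9, A[0][1] + B[1][0] = -1 + 10 = 9, A[0][2] + B[2][0] = 1 + -4 = -3) = -3 (attained at k = 2)
  C[0][1] = min over k of (A[0][0] + B[0][1] = 5 + -4 = 1, A[0][1] + B[1][1] = -1 + -1 = -2, A[0][2] + B[2][1] = 1 + 9 = 10) = -2 (attained at k = 1)
  C[0][2] = min over k of (A[0][0] + B[0][2] = 5 + 10 = 15, A[0][1] + B[1][2] = -1 + -5 = -6, A[0][2] + B[2][2] = 1 + 0 = 1) = -6 (attained at k = 1)
  C[1][0] = min over k of (A[1][0] + B[0][0] = 9 + 4 = 13, A[1][1] + B[1][0] = 9 + 10 = 19, A[1][2] + B[2][0] = 1 + -4 = -3) = -3 (attained at k = 2)
  C[1][1] = min over k of (A[1][0] + B[0][1] = 9 + -4 = 5, A[1][1] + B[1][1] = 9 + -1 = 8, A[1][2] + B[2][1] = 1 + 9 = 10) = 5 (attained at k = 0)
  C[1][2] = min over k of (A[1][0] + B[0][2] = 9 + 10 = 19, A[1][1] + B[1][2] = 9 + -5 = 4, A[1][2] + B[2][2] = 1 + 0 = 1) = 1 (attained at k = 2)
  C[2][0] = min over k of (A[2][0] + B[0][0] = 10 + 4 = 14, A[2][1] + B[1][0] = 10 + 10 = 20, A[2][2] + B[2][0] = -2 + -4 = -6) = -6 (attained at k = 2)
  C[2][1] = min over k of (A[2][0] + B[0][1] = 10 + -4 = 6, A[2][1] + B[1][1] = 10 + -1 = 9, A[2][2] + B[2][1] = -2 + 9 = 7) = 6 (attained at k = 0)
  C[2][2] = min over k of (A[2][0] + B[0][2] = 10 + 10 = 20, A[2][1] + B[1][2] = 10 + -5 = 5, A[2][2] + B[2][2] = -2 + 0 = -2) = -2 (attained at k = 2)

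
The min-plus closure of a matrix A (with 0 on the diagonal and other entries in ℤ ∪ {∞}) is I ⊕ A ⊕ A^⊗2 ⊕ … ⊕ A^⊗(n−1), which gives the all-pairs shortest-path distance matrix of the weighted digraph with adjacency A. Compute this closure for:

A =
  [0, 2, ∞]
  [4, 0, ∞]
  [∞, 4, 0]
Closure =
  [0, 2, ∞]
  [4, 0, ∞]
  [8, 4, 0]

This is the Floyd-Warshall all-pairs shortest-path computation. For each intermediate vertex k = 0, 1, …, 2, update dist[i][j] ← min(dist[i][j], dist[i][k] + dist[k][j]). The final matrix gives, for each (i, j), the minimum total weight of any directed path from i to j (possibly empty when i = j).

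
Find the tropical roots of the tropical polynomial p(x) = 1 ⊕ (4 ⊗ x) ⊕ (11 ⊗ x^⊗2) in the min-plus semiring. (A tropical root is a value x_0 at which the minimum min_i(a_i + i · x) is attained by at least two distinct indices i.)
Roots: {-7, -3}

Each tropical root is a break point of the lower envelope of the lines y = a_i + i · x (there are 3 lines, with slopes 0, 1, ..., 2). Only the lines that attain the minimum somewhere contribute to roots; other lines are dominated. Here the surviving (envelope) indices are i = 2, i = 1, i = 0.
Intersections between consecutive envelope lines give the roots: for adjacent envelope indices i < j the intersection is x = (a_i − a_j) / (j − i). Reading off the sorted break points: {-7, -3}.
Verification: at each break x_0, at least two indices attain the minimum of min_i(a_i + i · x_0).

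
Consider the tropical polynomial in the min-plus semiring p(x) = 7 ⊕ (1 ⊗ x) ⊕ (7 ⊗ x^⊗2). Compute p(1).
p(1) = 2

A tropical monomial a ⊗ x^⊗i evaluates to a + i · x. Evaluating each term at x = 1:
  Term 0 contributes 7 + 0 · 1 = 7
  Term 1 contributes 1 + 1 · 1 = 2
  Term 2 contributes 7 + 2 · 1 = 9
p(1) = ⊕ of these = min[7, 2, 9] = 2.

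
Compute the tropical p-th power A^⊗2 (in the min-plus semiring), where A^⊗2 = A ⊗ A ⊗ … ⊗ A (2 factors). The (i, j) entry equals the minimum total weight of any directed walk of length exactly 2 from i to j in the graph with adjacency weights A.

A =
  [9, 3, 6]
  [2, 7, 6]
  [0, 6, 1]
A^⊗2 =
  [5, 10, 7]
  [6, 5, 7]
  [1, 3, 2]

Each entry (A^⊗2)_ij equals the minimum over all length-2 walks i = v_0 → v_1 → … → v_2 = j of Σ_t A[v_t][v_{t+1}]. For example, for (i, j) = (0, 2) we minimise over 3 possible intermediate vertex sequences; the minimum is 7, attained along the walk 0 → 2 → 2.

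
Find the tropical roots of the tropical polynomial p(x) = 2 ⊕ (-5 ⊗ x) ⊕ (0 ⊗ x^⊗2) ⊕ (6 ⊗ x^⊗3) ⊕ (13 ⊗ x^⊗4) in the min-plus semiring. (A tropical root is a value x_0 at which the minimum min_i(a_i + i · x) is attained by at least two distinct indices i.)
Roots: {-7, -6, -5, 7}

Each tropical root is a break point of the lower envelope of the lines y = a_i + i · x (there are 5 lines, with slopes 0, 1, ..., 4). Only the lines that attain the minimum somewhere contribute to roots; other lines are dominated. Here the surviving (envelope) indices are i = 4, i = 3, i = 2, i = 1, i = 0.
Intersections between consecutive envelope lines give the roots: for adjacent envelope indices i < j the intersection is x = (a_i − a_j) / (j − i). Reading off the sorted break points: {-7, -6, -5, 7}.
Verification: at each break x_0, at least two indices attain the minimum of min_i(a_i + i · x_0).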